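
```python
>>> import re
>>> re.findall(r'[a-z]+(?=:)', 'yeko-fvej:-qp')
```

['fvej']

The `(?=…)`/`(?<=…)` assertion just peeks at neighbouring text; it doesn't advance the match position.
Walking the string: at [5:9] → 'fvej'.
With no groups in the pattern, `findall` gives back each whole match — 1 here.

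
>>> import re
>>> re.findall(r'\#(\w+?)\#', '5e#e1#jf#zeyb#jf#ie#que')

Walking the string: at [2:6] match '#e1#', group 1 = 'e1'; at [8:14] match '#zeyb#', group 1 = 'zeyb'; at [16:20] match '#ie#', group 1 = 'ie'.
`findall` collects group 1 from each match (3 total).

['e1', 'zeyb', 'ie']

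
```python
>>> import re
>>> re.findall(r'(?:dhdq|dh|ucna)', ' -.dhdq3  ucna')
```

['dhdq', 'ucna']

The regex engine tests alternatives in the order written; an earlier branch that matches wins even if a later one would match more.
No capturing groups, so `findall` returns the 2 full match strings.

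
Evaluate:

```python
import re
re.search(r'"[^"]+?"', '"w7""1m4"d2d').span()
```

(0, 4)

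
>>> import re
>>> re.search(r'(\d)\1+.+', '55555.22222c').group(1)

The match spans [0:12] → '55555.22222c'.
Captured: group 1 = '5'.

'5'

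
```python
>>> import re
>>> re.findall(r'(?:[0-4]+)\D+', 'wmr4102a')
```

This matches one or more of a character in [0-4] (non-capturing group); then one or more of a non-digit.
No capturing groups, so `findall` returns the 1 full match string.

['4102a']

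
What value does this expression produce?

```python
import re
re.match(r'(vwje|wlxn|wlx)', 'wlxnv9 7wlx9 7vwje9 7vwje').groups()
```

('wlxn',)

The match spans [0:4] → 'wlxn'.
Captured: group 1 = 'wlxn'.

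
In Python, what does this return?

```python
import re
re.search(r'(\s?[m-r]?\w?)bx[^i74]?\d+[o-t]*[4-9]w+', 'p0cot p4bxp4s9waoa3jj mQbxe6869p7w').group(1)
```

' p4'

The pattern matches optionally whitespace, then optionally a character in [m-r], then optionally a word character (captured); then the literal 'bx', then optionally any character except [i74], then one or more of a digit; then zero or more of a character in [o-t], then a character in [4-9], then one or more of the literal 'w'.
`re.search` scans for the first position where the pattern succeeds.
The match spans [5:15] → ' p4bxp4s9w'.
Captured: group 1 = ' p4'.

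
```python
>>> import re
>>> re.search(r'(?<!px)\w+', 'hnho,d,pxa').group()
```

A negative assertion filters positions out without eating any characters.
The match spans [0:4] → 'hnho'.

'hnho'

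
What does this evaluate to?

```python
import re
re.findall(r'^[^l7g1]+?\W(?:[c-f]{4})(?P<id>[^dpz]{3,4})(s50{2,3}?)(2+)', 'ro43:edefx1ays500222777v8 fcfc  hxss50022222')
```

[('x1ay', 's500', '222')]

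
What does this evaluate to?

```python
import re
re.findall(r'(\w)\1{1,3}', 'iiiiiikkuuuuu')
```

['i', 'i', 'k', 'u']

`\1` has to match the exact text group 1 already captured.
One capturing group, so `findall` returns just the captured substring from each match — 4 in all.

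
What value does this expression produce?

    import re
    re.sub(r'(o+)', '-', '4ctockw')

'4ct-ckw'

The pattern matches one or more of a literal 'o' (captured).
`sub` substitutes '-' at each match site.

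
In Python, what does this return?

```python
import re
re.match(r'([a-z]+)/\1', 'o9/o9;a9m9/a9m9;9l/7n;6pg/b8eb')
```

A backreference is literal: `\1` must see the identical characters the first group matched.
`re.match` won't scan ahead — the pattern has to work from the very first character.
Here the string doesn't start with a match, so the call returns None.

None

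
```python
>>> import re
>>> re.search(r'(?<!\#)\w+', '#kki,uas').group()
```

The negative lookahead/lookbehind blocks any match where the forbidden context is present.
The match spans [2:4] → 'ki'.

'ki'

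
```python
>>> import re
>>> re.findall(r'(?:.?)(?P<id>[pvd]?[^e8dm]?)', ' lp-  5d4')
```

Because there's exactly one group, `findall` drops the full match and keeps group 1 from each hit.

['l', '-', ' ', 'd4', '']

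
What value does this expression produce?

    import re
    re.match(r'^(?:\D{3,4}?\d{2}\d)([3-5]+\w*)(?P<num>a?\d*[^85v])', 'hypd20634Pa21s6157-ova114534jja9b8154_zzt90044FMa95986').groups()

This matches anchored at the start of the string; then 3 to 4 of a non-digit (lazy), then exactly 2 of a digit, then a digit (non-capturing group); then one or more of a character in [3-5], then zero or more of a word character (captured); then optionally a literal 'a', then zero or more of a digit, then any character except [85v] (captured as 'num').
With `match`, the pattern is implicitly anchored at the beginning.
The match spans [0:19] → 'hypd20634Pa21s6157-'.
Captured: group 1 = '34Pa21s6157', group 2 = '-'.

('34Pa21s6157', '-')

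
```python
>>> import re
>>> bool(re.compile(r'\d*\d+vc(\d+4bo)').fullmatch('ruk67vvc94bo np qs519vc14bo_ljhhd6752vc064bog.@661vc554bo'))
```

False

For `fullmatch`, every character of the input must be accounted for by the pattern.
Here the string isn't matched end-to-end, so the call returns None, and `bool(None)` is False.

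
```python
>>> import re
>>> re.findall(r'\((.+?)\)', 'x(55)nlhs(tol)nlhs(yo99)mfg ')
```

['55', 'tol', 'yo99']

A `+?`/`*?`/`{m,n}?` starts at its minimum and grows only as far as needed for what follows to match.
Because there's exactly one group, `findall` drops the full match and keeps group 1 from each hit.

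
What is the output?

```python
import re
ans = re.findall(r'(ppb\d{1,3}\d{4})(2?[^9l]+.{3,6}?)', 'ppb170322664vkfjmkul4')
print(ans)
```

[('ppb1703226', '64vkfjmkul4')]

Multiple groups make `findall` return tuples — one 2-tuple for the one match.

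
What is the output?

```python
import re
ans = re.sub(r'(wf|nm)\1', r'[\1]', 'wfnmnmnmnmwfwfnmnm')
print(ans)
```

The backreference `\1` re-matches whatever the first group consumed, character for character.
The replacement refers to a captured group, so each match is rewritten using its own captured text.

wf[nm][nm][wf][nm]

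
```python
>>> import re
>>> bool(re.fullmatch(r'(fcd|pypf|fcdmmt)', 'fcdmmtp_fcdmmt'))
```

`re.fullmatch` is like wrapping the pattern in `^…$` (in single-line mode).
Here the string isn't matched end-to-end, so the call returns None, and `bool(None)` is False.

False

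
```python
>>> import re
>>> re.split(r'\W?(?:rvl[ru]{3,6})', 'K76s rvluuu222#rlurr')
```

Each match becomes a cut point; 2 segments remain.

['K76s', '222#rlurr']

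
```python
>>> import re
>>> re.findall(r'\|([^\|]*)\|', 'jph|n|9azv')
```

Walking the string: at [3:6] match '|n|', group 1 = 'n'.
Because there's exactly one group, `findall` drops the full match and keeps group 1 from the one hit.

['n']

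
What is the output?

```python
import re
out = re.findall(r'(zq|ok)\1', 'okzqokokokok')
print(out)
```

['ok', 'ok']

`\1` has to match the exact text group 1 already captured.
Walking the string: at [4:8] match 'okok', group 1 = 'ok'; at [8:12] match 'okok', group 1 = 'ok'.
Because there's exactly one group, `findall` drops the full match and keeps group 1 from each hit.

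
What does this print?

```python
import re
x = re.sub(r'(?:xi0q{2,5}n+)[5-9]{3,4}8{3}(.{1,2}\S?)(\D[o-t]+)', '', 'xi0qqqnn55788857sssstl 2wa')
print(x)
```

l 2wa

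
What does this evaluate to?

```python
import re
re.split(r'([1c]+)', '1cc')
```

['', '1cc', '']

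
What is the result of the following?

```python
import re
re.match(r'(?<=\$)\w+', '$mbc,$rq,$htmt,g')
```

None

The positive lookaround only admits positions where the adjacent text matches; those characters stay outside the span.
With `match`, the pattern is implicitly anchored at the beginning.
Here the string doesn't start with a match, so the call returns None.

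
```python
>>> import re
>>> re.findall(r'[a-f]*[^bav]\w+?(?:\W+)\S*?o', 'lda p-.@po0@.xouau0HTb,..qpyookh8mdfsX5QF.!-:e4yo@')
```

The pattern matches zero or more of a character in [a-f], then any character except [bav], then one or more of a word character (lazy); then one or more of a non-word character (non-capturing group); then zero or more of a non-whitespace character (lazy), then the literal 'o'.
The `?` after the quantifier makes it lazy — it takes as little as possible before letting the rest of the pattern try.
Walking the string: at [0:10] → 'lda p-.@po'; at [12:29] → '.xouau0HTb,..qpyo'; at [29:49] → 'okh8mdfsX5QF.!-:e4yo'.
`findall` yields the raw match text (3 of them) because the pattern has no groups.

['lda p-.@po', '.xouau0HTb,..qpyo', 'okh8mdfsX5QF.!-:e4yo']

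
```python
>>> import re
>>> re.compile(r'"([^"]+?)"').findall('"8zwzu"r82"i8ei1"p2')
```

['8zwzu', 'i8ei1']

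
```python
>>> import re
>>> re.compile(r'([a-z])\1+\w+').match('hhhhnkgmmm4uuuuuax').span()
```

A backreference is literal: `\1` must see the identical characters the first group matched.
`match` is anchored at position 0; if the pattern doesn't fit there, it returns None.
The match spans [0:18] → 'hhhhnkgmmm4uuuuuax'.
Captured: group 1 = 'h'.

(0, 18)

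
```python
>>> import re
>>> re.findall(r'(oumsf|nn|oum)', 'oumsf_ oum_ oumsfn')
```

Alternation isn't longest-match — the leftmost alternative that fits at this position is chosen.
Scanning left to right: at [0:5] match 'oumsf', group 1 = 'oumsf'; at [7:10] match 'oum', group 1 = 'oum'; at [12:17] match 'oumsf', group 1 = 'oumsf'.
`findall` collects group 1 from each match (3 total).

['oumsf', 'oum', 'oumsf']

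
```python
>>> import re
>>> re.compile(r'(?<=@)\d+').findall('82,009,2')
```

[]

Since nothing is captured, `findall` lists the 0 matched substrings directly.
Nothing in the string satisfies the pattern, so the list is empty.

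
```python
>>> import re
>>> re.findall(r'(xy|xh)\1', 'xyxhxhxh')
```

['xh']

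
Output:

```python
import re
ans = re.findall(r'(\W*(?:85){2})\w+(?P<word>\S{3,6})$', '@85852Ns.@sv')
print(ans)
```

The pattern matches zero or more of a non-word character, then the literal '85' repeated 2 times (captured); then one or more of a word character; then 3 to 6 of a non-whitespace character (captured as 'word'); then anchored at the end.
Walking the string: at [0:12] match '@85852Ns.@sv', groups = ('@8585', '.@sv').
With 2 capturing groups, `findall` returns a 2-tuple per match.

[('@8585', '.@sv')]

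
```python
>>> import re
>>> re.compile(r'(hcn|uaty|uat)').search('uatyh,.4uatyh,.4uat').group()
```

'uaty'

`|` is ordered: at each position the engine commits to the first alternative that works.
`search` walks the string left to right and returns the first match it finds.
The match spans [0:4] → 'uaty'.
Captured: group 1 = 'uaty'.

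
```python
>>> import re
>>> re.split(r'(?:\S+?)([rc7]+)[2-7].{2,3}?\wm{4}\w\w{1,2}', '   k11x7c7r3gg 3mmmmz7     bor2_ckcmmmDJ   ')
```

['   ', '7c7r', '     bor2_ckcmmmDJ   ']

The group in the pattern means `split` returns the separators' captures alongside the pieces.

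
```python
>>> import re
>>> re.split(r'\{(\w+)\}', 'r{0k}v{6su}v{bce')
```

['r', '0k', 'v', '6su', 'v{bce']

Matches to split on: at [1:5] → '{0k}'; at [6:11] → '{6su}'.
The group in the pattern means `split` returns the separators' captures alongside the pieces.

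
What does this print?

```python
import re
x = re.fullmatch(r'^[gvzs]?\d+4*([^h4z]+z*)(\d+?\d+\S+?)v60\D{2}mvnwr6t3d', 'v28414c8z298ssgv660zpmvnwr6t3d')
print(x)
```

None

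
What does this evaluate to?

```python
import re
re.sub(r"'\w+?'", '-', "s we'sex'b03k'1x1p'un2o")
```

Every occurrence is swapped for '-'.

's we-b03k-un2o'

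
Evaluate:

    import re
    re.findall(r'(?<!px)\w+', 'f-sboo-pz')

['f', 'sboo', 'pz']

A negative assertion filters positions out without eating any characters.
Scanning left to right: at [0:1] → 'f'; at [2:6] → 'sboo'; at [7:9] → 'pz'.
With no groups in the pattern, `findall` gives back each whole match — 3 here.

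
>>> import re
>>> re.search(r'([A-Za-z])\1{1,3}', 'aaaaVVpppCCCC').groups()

('a',)

`\1` has to match the exact text group 1 already captured.
`re.search` tries every starting position until one works.
The match spans [0:4] → 'aaaa'.
Captured: group 1 = 'a'.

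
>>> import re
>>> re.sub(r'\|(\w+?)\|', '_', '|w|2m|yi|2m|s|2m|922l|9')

'_2m_2m_2m_9'

`sub` substitutes '_' at each match site.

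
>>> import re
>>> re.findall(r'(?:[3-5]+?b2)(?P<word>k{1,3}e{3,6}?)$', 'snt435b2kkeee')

['kkeee']

The pattern matches one or more of a character in [3-5] (lazy), then the literal 'b2' (non-capturing group); then 1 to 3 of the literal 'k', then 3 to 6 of a literal 'e' (lazy) (captured as 'word'); then anchored at the end.
`findall` collects group 1 from the one match (1 total).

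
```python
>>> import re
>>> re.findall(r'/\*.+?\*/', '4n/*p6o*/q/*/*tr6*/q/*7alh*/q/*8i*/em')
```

The `?` after the quantifier makes it lazy — it takes as little as possible before letting the rest of the pattern try.
`findall` yields the raw match text (4 of them) because the pattern has no groups.

['/*p6o*/', '/*/*tr6*/', '/*7alh*/', '/*8i*/']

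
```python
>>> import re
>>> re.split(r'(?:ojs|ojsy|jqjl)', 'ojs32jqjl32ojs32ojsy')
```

Alternation tries branches left to right and keeps the first one that lets the overall match succeed at that position.
Matches to split on: at [0:3] → 'ojs'; at [5:9] → 'jqjl'; at [11:14] → 'ojs'; at [16:19] → 'ojs'.
`split` removes every match and returns the 5 fragments in between.

['', '32', '32', '32', 'y']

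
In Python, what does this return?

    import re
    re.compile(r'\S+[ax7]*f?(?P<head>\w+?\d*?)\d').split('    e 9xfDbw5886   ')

The pattern matches one or more of a non-whitespace character, then zero or more of one of [ax7], then optionally the literal 'f'; then one or more of a word character (lazy), then zero or more of a digit (lazy) (captured as 'head'); then a digit.
The group in the pattern means `split` returns the separators' captures alongside the pieces.

['    e ', '8', '   ']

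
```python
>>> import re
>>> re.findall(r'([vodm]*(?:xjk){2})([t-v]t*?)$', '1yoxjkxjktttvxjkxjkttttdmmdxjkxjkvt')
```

[('dmmdxjkxjk', 'vt')]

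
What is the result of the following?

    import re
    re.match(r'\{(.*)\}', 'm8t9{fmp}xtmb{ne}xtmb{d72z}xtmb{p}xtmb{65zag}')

`re.match` won't scan ahead — the pattern has to work from the very first character.
Here position 0 doesn't satisfy it, so the call returns None.

None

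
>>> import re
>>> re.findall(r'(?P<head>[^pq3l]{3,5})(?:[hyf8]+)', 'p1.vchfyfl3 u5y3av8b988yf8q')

['1.vch', ' u5', 'av8b9']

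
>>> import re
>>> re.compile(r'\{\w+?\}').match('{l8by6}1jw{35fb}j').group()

'{l8by6}'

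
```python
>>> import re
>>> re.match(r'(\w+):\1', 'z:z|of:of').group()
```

`\1` has to match the exact text group 1 already captured.
`re.match` only tries the pattern at the start of the string.
The match spans [0:3] → 'z:z'.
Captured: group 1 = 'z'.

'z:z'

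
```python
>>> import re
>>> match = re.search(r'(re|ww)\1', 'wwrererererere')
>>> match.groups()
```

('re',)

The match spans [2:6] → 'rere'.
Captured: group 1 = 're'.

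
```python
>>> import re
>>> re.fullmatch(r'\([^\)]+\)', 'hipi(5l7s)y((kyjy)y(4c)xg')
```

`fullmatch` succeeds only if the pattern covers the string from start to end.
Here there's no way to consume every character, so the call returns None.

None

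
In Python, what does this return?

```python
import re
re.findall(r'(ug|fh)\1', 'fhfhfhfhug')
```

`\1` has to match the exact text group 1 already captured.
`findall` collects group 1 from each match (2 total).

['fh', 'fh']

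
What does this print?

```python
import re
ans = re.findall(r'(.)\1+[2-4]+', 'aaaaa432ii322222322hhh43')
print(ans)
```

['a', 'i', 'h']

The backreference `\1` re-matches whatever the first group consumed, character for character.
Walking the string: at [0:8] match 'aaaaa432', group 1 = 'a'; at [8:19] match 'ii322222322', group 1 = 'i'; at [19:24] match 'hhh43', group 1 = 'h'.
`findall` collects group 1 from each match (3 total).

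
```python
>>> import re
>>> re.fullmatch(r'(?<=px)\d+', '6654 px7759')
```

For `fullmatch`, every character of the input must be accounted for by the pattern.
Here there's no way to consume every character, so the call returns None.

None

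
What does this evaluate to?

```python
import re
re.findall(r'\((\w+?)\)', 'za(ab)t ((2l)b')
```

['ab', '2l']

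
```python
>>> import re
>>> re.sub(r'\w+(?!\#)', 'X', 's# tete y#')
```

The negative lookaround is zero-width — it rules out positions where the adjacent text would match, without consuming anything.
Matches: at [3:7] → 'tete'.
Every occurrence is swapped for 'X'.

's# X y#'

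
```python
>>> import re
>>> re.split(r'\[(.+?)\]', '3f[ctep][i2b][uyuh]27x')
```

A `+?`/`*?`/`{m,n}?` starts at its minimum and grows only as far as needed for what follows to match.
Matches to split on: at [2:8] → '[ctep]'; at [8:13] → '[i2b]'; at [13:19] → '[uyuh]'.
The group in the pattern means `split` returns the separators' captures alongside the pieces.

['3f', 'ctep', '', 'i2b', '', 'uyuh', '27x']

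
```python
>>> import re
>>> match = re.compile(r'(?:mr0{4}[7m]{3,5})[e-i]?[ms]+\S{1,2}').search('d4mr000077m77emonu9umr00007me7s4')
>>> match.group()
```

'mr000077m77emon'

Pattern: the literal 'mr', then exactly 4 of the literal '0', then 3 to 5 of one of [7m] (non-capturing group); then optionally a character in [e-i]; then one or more of one of [ms], then 1 to 2 of a non-whitespace character.
`re.search` tries every starting position until one works.
The match spans [2:17] → 'mr000077m77emon'.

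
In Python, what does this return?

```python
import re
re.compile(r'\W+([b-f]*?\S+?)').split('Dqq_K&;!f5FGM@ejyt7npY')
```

['Dqq_K', 'f', '5FGM', 'e', 'jyt7npY']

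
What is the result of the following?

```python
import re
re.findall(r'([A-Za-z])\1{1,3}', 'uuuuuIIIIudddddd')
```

['u', 'I', 'd', 'd']

`\1` is not a pattern — it's the concrete string captured by group 1, re-applied verbatim.
Scanning left to right: at [0:4] match 'uuuu', group 1 = 'u'; at [5:9] match 'IIII', group 1 = 'I'; at [10:14] match 'dddd', group 1 = 'd'; at [14:16] match 'dd', group 1 = 'd'.
`findall` collects group 1 from each match (4 total).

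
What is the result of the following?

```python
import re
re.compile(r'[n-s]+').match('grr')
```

None

This matches one or more of a character in [n-s].
`re.match` won't scan ahead — the pattern has to work from the very first character.
Here the string doesn't start with a match, so the call returns None.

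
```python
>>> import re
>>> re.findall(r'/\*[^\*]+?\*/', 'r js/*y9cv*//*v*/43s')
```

Matches: at [4:12] → '/*y9cv*/'; at [12:17] → '/*v*/'.
With no groups in the pattern, `findall` gives back each whole match — 2 here.

['/*y9cv*/', '/*v*/']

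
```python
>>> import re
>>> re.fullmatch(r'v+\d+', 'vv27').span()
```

Pattern: one or more of a literal 'v'; then one or more of a digit.
For `fullmatch`, every character of the input must be accounted for by the pattern.
The match spans [0:4] → 'vv27'.

(0, 4)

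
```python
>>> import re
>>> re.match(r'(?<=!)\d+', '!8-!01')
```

None

`re.match` won't scan ahead — the pattern has to work from the very first character.
Here position 0 doesn't satisfy it, so the call returns None.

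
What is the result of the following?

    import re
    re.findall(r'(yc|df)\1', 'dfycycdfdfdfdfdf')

['yc', 'df', 'df']

A backreference is literal: `\1` must see the identical characters the first group matched.
`findall` collects group 1 from each match (3 total).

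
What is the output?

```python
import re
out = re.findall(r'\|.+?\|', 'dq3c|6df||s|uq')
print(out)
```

['|6df|', '|s|']

Walking the string: at [4:9] → '|6df|'; at [9:12] → '|s|'.
`findall` yields the raw match text (2 of them) because the pattern has no groups.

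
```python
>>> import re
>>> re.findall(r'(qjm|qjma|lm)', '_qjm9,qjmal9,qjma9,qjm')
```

['qjm', 'qjm', 'qjm', 'qjm']

`|` is ordered: at each position the engine commits to the first alternative that works.
Matches: at [1:4] match 'qjm', group 1 = 'qjm'; at [6:9] match 'qjm', group 1 = 'qjm'; at [13:16] match 'qjm', group 1 = 'qjm'; at [19:22] match 'qjm', group 1 = 'qjm'.
Because there's exactly one group, `findall` drops the full match and keeps group 1 from each hit.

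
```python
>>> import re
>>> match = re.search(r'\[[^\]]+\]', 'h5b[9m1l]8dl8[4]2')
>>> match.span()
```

`re.search` tries every starting position until one works.
The match spans [3:9] → '[9m1l]'.

(3, 9)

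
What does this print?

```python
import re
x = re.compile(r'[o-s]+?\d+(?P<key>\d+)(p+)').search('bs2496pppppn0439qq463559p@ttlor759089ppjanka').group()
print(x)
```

s2496ppppp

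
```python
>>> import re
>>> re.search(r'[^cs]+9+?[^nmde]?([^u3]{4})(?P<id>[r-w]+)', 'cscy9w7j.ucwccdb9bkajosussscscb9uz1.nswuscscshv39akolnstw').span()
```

(3, 10)

Pattern: one or more of any character except [cs], then one or more of the literal '9' (lazy), then optionally any character except [nmde]; then exactly 4 of any character except [u3] (captured); then one or more of a character in [r-w] (captured as 'id').
The match spans [3:10] → 'y9w7j.u'.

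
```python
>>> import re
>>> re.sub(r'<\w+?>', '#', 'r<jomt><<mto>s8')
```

Matches: at [1:7] → '<jomt>'; at [8:13] → '<mto>'.
Each match is replaced by '#'.

'r#<#s8'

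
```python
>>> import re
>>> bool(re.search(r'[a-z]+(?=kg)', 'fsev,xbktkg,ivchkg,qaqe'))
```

The `(?=…)`/`(?<=…)` assertion just peeks at neighbouring text; it doesn't advance the match position.
The match spans [5:9] → 'xbkt'.

True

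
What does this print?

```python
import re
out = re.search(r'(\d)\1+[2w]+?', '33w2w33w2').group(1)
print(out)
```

A backreference is literal: `\1` must see the identical characters the first group matched.
Unlike `match`, `search` isn't anchored — it looks for the pattern anywhere in the string.
The match spans [0:3] → '33w'.
Captured: group 1 = '3'.

3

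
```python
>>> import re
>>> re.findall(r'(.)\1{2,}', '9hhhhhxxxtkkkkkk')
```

['h', 'x', 'k']

A backreference is literal: `\1` must see the identical characters the first group matched.
Matches: at [1:6] match 'hhhhh', group 1 = 'h'; at [6:9] match 'xxx', group 1 = 'x'; at [10:16] match 'kkkkkk', group 1 = 'k'.
Because there's exactly one group, `findall` drops the full match and keeps group 1 from each hit.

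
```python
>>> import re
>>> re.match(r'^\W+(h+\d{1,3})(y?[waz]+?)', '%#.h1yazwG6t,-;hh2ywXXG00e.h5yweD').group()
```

Pattern: anchored at the start of the string; then one or more of a non-word character; then one or more of the literal 'h', then 1 to 3 of a digit (captured); then optionally the literal 'y', then one or more of one of [waz] (lazy) (captured).
Because the quantifier is non-greedy, it stops expanding at the earliest point where the rest of the pattern can succeed.
`match` is anchored at position 0; if the pattern doesn't fit there, it returns None.
The match spans [0:7] → '%#.h1ya'.
Captured: group 1 = 'h1', group 2 = 'ya'.

'%#.h1ya'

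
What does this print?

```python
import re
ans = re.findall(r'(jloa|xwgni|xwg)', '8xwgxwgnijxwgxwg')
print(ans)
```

['xwg', 'xwgni', 'xwg', 'xwg']

`|` is ordered: at each position the engine commits to the first alternative that works.
`findall` collects group 1 from each match (4 total).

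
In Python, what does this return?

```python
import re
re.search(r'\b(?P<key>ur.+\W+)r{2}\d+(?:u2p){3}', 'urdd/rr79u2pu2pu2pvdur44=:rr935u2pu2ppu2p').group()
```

'urdd/rr79u2pu2pu2p'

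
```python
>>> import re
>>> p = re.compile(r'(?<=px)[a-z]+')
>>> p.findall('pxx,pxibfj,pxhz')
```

The lookaround is zero-width — it requires the adjacent text to match without consuming it, so the asserted text isn't part of the match.
Walking the string: at [2:3] → 'x'; at [6:10] → 'ibfj'; at [13:15] → 'hz'.
With no groups in the pattern, `findall` gives back each whole match — 3 here.

['x', 'ibfj', 'hz']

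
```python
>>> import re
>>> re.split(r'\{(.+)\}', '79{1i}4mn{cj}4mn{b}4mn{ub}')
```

['79', '1i}4mn{cj}4mn{b}4mn{ub', '']

Matches to split on: at [2:26] → '{1i}4mn{cj}4mn{b}4mn{ub}'.
With a capturing group present, the delimiter's captured portion is kept in the result list.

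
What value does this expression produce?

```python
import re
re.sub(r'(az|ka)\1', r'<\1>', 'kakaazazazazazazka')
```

'<ka><az><az><az>ka'

The backreference `\1` re-matches whatever the first group consumed, character for character.
Matches: at [0:4] → 'kaka'; at [4:8] → 'azaz'; at [8:12] → 'azaz'; at [12:16] → 'azaz'.
The replacement refers to a captured group, so each match is rewritten using its own captured text.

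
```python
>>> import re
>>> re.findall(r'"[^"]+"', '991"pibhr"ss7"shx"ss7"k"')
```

['"pibhr"', '"shx"', '"k"']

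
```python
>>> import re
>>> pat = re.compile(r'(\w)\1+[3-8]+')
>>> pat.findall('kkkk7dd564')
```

['k', 'd']

After group 1 captures some text, `\1` only succeeds where that same text appears again.
Matches: at [0:5] match 'kkkk7', group 1 = 'k'; at [5:10] match 'dd564', group 1 = 'd'.
Because there's exactly one group, `findall` drops the full match and keeps group 1 from each hit.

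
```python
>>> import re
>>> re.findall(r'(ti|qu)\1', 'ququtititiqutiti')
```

['qu', 'ti', 'ti']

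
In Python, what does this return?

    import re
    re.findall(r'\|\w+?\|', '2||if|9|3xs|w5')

Walking the string: at [2:6] → '|if|'; at [7:12] → '|3xs|'.
No capturing groups, so `findall` returns the 2 full match strings.

['|if|', '|3xs|']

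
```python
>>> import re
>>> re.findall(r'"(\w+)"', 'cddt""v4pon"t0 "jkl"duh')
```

['v4pon', 'jkl']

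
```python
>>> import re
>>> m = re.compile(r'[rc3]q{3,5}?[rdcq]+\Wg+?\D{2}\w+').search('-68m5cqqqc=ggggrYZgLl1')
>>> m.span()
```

(5, 22)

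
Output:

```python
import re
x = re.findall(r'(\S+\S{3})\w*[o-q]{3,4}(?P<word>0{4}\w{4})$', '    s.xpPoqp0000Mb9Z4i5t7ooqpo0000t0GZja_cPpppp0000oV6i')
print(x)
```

The pattern matches one or more of a non-whitespace character, then exactly 3 of a non-whitespace character (captured); then zero or more of a word character, then 3 to 4 of a character in [o-q]; then exactly 4 of a literal '0', then exactly 4 of a word character (captured as 'word'); then anchored at the end.
Scanning left to right: at [4:55] match 's.xpPoqp0000Mb9Z4i5t7ooqpo0000t0GZja_cPpppp0000oV6i', groups = ('s.xpPoqp0000Mb9Z4i5t7ooqpo0000t0GZja_cPp', '0000oV6i').
`findall` packs the 2 group values into a tuple for every match.

[('s.xpPoqp0000Mb9Z4i5t7ooqpo0000t0GZja_cPp', '0000oV6i')]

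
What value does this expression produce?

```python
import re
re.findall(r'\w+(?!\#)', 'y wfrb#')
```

['y', 'wfr']

Because the assertion is negative and zero-width, positions next to the forbidden text are skipped.
Since nothing is captured, `findall` lists the 2 matched substrings directly.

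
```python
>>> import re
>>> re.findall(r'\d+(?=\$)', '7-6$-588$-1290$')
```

The `(?=…)`/`(?<=…)` assertion just peeks at neighbouring text; it doesn't advance the match position.
With no groups in the pattern, `findall` gives back each whole match — 3 here.

['6', '588', '1290']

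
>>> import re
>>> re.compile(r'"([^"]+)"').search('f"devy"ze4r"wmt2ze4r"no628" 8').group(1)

'devy'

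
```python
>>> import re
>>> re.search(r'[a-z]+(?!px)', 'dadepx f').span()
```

A negative assertion filters positions out without eating any characters.
`re.search` tries every starting position until one works.
The match spans [0:6] → 'dadepx'.

(0, 6)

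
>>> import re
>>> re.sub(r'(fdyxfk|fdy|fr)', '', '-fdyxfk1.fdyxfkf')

Alternation tries branches left to right and keeps the first one that lets the overall match succeed at that position.
Matches: at [1:7] → 'fdyxfk'; at [9:15] → 'fdyxfk'.
Every occurrence is swapped for ''.

'-1.f'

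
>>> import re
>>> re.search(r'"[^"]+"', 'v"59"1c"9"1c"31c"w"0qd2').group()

'"59"'

The match spans [1:5] → '"59"'.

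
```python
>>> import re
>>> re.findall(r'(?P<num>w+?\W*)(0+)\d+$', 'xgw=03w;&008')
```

`findall` packs the 2 group values into a tuple for every match.

[('w;&', '00')]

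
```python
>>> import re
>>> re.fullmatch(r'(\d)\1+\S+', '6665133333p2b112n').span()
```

A backreference is literal: `\1` must see the identical characters the first group matched.
`fullmatch` succeeds only if the pattern covers the string from start to end.
The match spans [0:17] → '6665133333p2b112n'.
Captured: group 1 = '6'.

(0, 17)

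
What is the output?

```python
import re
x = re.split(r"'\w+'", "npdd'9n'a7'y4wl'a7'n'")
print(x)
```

['npdd', 'a7', 'a7', '']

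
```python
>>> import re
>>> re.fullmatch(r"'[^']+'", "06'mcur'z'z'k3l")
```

None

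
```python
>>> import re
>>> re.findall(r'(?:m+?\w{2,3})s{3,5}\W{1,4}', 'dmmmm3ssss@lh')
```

['mmmm3ssss@']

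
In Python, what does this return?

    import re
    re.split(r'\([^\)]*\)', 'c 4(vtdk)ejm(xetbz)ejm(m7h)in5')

The string is cut at each match, leaving 4 pieces.

['c 4', 'ejm', 'ejm', 'in5']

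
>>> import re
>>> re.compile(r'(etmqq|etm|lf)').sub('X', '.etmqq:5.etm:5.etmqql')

'.X:5.X:5.Xl'

The regex engine tests alternatives in the order written; an earlier branch that matches wins even if a later one would match more.
Each match is replaced by 'X'.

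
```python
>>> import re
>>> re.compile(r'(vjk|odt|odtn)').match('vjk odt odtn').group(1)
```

`match` is anchored at position 0; if the pattern doesn't fit there, it returns None.
The match spans [0:3] → 'vjk'.
Captured: group 1 = 'vjk'.

'vjk'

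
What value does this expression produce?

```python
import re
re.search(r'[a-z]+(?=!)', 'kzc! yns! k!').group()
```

The lookaround is zero-width — it requires the adjacent text to match without consuming it, so the asserted text isn't part of the match.
The match spans [0:3] → 'kzc'.

'kzc'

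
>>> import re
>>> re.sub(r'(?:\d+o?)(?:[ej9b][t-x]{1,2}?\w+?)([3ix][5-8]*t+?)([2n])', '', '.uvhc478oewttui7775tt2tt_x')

This matches one or more of a digit, then optionally the literal 'o' (non-capturing group); then one of [ej9b], then 1 to 2 of a character in [t-x] (lazy), then one or more of a word character (lazy) (non-capturing group); then one of [3ix], then zero or more of a character in [5-8], then one or more of a literal 't' (lazy) (captured); then one of [2n] (captured).
Every occurrence is swapped for ''.

'.uvhctt_x'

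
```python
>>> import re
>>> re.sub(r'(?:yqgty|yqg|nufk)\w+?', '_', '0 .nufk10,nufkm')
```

Matches: at [3:8] → 'nufk1'; at [10:15] → 'nufkm'.
Every occurrence is swapped for '_'.

'0 ._0,_'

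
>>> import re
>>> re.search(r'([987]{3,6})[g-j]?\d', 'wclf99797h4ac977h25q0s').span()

(4, 11)

The match spans [4:11] → '99797h4'.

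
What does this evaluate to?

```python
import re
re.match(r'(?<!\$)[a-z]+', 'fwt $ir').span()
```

(0, 3)

The negative lookaround is zero-width — it rules out positions where the adjacent text would match, without consuming anything.
`re.match` only tries the pattern at the start of the string.
The match spans [0:3] → 'fwt'.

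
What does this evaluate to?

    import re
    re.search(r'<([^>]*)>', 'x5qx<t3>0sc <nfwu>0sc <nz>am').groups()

('t3',)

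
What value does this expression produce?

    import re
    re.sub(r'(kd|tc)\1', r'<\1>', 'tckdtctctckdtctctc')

'tckd<tc>tckd<tc>tc'

`\1` has to match the exact text group 1 already captured.
`\1` in the replacement pulls in group 1's text for each match.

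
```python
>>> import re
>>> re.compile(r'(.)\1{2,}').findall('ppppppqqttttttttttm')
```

A backreference is literal: `\1` must see the identical characters the first group matched.
Walking the string: at [0:6] match 'pppppp', group 1 = 'p'; at [8:18] match 'tttttttttt', group 1 = 't'.
With a single group, `findall` returns only what that group captured — 2 items.

['p', 't']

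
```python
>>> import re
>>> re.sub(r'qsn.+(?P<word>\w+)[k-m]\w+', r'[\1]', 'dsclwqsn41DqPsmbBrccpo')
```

Pattern: the literal 'qsn', then one or more of any character; then one or more of a word character (captured as 'word'); then a character in [k-m], then one or more of a word character.
Matches: at [5:22] → 'qsn41DqPsmbBrccpo'.
The replacement refers to a captured group, so each match is rewritten using its own captured text.

'dsclw[s]'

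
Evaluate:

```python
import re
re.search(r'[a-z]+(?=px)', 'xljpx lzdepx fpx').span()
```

Because the assertion is zero-width, the text it checks is not consumed and won't appear in the result.
`re.search` scans for the first position where the pattern succeeds.
The match spans [0:3] → 'xlj'.

(0, 3)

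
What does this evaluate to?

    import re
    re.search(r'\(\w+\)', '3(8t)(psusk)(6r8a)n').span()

`search` walks the string left to right and returns the first match it finds.
The match spans [1:5] → '(8t)'.

(1, 5)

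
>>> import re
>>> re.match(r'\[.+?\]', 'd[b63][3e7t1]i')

None

With `match`, the pattern is implicitly anchored at the beginning.
Here position 0 doesn't satisfy it, so the call returns None.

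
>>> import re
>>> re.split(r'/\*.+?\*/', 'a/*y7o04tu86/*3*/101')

['a', '101']

Matches to split on: at [1:17] → '/*y7o04tu86/*3*/'.
`split` removes every match and returns the 2 fragments in between.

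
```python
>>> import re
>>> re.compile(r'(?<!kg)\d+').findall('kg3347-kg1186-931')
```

['347', '186', '931']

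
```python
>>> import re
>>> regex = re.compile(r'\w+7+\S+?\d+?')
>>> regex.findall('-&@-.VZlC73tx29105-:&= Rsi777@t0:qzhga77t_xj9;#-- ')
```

['VZlC73tx2', 'Rsi777@t0', 'qzhga77t_xj9']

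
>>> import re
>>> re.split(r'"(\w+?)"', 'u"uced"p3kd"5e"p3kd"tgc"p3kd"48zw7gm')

['u', 'uced', 'p3kd', '5e', 'p3kd', 'tgc', 'p3kd"48zw7gm']

Because the pattern has a capturing group, `split` also inserts each captured text between the pieces.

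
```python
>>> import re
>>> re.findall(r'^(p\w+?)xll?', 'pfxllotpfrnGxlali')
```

Pattern: anchored at the start of the string; then the literal 'p', then one or more of a word character (lazy) (captured); then the literal 'xl', then optionally a literal 'l'.
Because the quantifier is non-greedy, it stops expanding at the earliest point where the rest of the pattern can succeed.
Scanning left to right: at [0:5] match 'pfxll', group 1 = 'pf'.
One capturing group, so `findall` returns just the captured substring from the one match — 1 in all.

['pf']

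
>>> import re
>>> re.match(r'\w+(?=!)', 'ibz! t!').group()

Because the assertion is zero-width, the text it checks is not consumed and won't appear in the result.
`match` is anchored at position 0; if the pattern doesn't fit there, it returns None.
The match spans [0:3] → 'ibz'.

'ibz'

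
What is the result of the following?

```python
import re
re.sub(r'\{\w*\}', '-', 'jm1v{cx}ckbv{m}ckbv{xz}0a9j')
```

Matches: at [4:8] → '{cx}'; at [12:15] → '{m}'; at [19:23] → '{xz}'.
`sub` substitutes '-' at each match site.

'jm1v-ckbv-ckbv-0a9j'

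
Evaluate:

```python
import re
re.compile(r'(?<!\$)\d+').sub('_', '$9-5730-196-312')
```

'$9-_-_-_'

`(?!…)`/`(?<!…)` only lets a position through if the neighbouring text does NOT match; no characters are consumed.
Each match is replaced by '_'.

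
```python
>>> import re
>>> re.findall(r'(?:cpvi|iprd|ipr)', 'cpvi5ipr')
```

['cpvi', 'ipr']

Matches: at [0:4] → 'cpvi'; at [5:8] → 'ipr'.
No capturing groups, so `findall` returns the 2 full match strings.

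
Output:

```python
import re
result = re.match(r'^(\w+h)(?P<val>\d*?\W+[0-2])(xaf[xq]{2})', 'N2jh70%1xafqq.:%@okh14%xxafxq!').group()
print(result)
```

N2jh70%1xafqq

This matches anchored at the start of the string; then one or more of a word character, then the literal 'h' (captured); then zero or more of a digit (lazy), then one or more of a non-word character, then a character in [0-2] (captured as 'val'); then the literal 'xaf', then exactly 2 of one of [xq] (captured).
`re.match` won't scan ahead — the pattern has to work from the very first character.
The match spans [0:13] → 'N2jh70%1xafqq'.
Captured: group 1 = 'N2jh', group 2 = '70%1', group 3 = 'xafqq'.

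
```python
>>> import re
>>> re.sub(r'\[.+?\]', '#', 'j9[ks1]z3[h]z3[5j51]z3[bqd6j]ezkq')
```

'j9#z3#z3#z3#ezkq'

Lazy quantifiers expand one character at a time until the remainder of the pattern can match.
Each match is replaced by '#'.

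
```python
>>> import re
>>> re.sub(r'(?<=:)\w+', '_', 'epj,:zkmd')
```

'epj,:_'

The positive lookaround only admits positions where the adjacent text matches; those characters stay outside the span.
`sub` substitutes '_' at each match site.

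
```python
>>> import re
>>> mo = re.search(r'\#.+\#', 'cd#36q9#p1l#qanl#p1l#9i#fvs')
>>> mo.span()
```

`re.search` scans for the first position where the pattern succeeds.
The match spans [2:24] → '#36q9#p1l#qanl#p1l#9i#'.

(2, 24)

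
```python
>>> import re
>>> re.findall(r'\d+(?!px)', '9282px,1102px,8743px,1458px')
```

['928', '110', '874', '145']

A negative assertion filters positions out without eating any characters.
Matches: at [0:3] → '928'; at [7:10] → '110'; at [14:17] → '874'; at [21:24] → '145'.
No capturing groups, so `findall` returns the 4 full match strings.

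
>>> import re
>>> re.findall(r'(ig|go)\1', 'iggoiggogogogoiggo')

A backreference is literal: `\1` must see the identical characters the first group matched.
With a single group, `findall` returns only what that group captured — 2 items.

['go', 'go']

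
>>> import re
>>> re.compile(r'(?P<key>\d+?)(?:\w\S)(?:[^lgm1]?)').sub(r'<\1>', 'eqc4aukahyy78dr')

'eqc<4>ahyy<7>'

The pattern matches one or more of a digit (lazy) (captured as 'key'); then a word character, then a non-whitespace character (non-capturing group); then optionally any character except [lgm1] (non-capturing group).
A non-greedy quantifier consumes as few characters as it can — just enough that the remainder of the pattern still matches from where it stops; whatever follows it matches normally.
Matches: at [3:7] → '4auk'; at [11:15] → '78dr'.
The replacement refers to a captured group, so each match is rewritten using its own captured text.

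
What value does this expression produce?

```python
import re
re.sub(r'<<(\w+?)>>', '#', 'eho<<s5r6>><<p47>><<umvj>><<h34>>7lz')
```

Matches: at [3:11] → '<<s5r6>>'; at [11:18] → '<<p47>>'; at [18:26] → '<<umvj>>'; at [26:33] → '<<h34>>'.
`sub` substitutes '#' at each match site.

'eho####7lz'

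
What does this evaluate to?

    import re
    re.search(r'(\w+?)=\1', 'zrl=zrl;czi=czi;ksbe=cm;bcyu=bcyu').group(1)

'zrl'

`\1` has to match the exact text group 1 already captured.
`search` walks the string left to right and returns the first match it finds.
The match spans [0:7] → 'zrl=zrl'.
Captured: group 1 = 'zrl'.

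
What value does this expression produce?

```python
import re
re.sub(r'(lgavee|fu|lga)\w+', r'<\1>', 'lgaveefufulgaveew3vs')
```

Alternation isn't longest-match — the leftmost alternative that fits at this position is chosen.
Matches: at [0:20] → 'lgaveefufulgaveew3vs'.
The replacement refers to a captured group, so each match is rewritten using its own captured text.

'<lgavee>'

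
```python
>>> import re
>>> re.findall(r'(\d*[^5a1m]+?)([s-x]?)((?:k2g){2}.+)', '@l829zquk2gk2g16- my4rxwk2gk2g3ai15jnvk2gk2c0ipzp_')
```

[('@l829zq', 'u', 'k2gk2g16- my4rxwk2gk2g3ai15jnvk2gk2c0ipzp_')]

This matches zero or more of a digit, then one or more of any character except [5a1m] (lazy) (captured); then optionally a character in [s-x] (captured); then the literal 'k2g' repeated 2 times, then one or more of any character (captured).
Because the quantifier is non-greedy, it stops expanding at the earliest point where the rest of the pattern can succeed.
Matches: at [0:50] match '@l829zquk2gk2g16- my4rxwk2gk2g3ai15jnvk2gk2c0ipzp_', groups = ('@l829zq', 'u', 'k2gk2g16- my4rxwk2gk2g3ai15jnvk2gk2c0ipzp_').
`findall` packs the 3 group values into a tuple for every match.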